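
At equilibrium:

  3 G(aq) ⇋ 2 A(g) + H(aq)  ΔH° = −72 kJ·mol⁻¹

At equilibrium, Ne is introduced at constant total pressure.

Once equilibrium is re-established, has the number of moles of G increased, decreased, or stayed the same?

decreases

Adding inert gas at constant total pressure expands the volume and lowers every reacting partial pressure. With Δn_gas = 2 − 0 = +2, Q moves away from K toward the side with fewer gas moles, so the system shifts toward the side with more gas moles — to the right.
The net shift is to the right. G is a reactant, so its amount decreases.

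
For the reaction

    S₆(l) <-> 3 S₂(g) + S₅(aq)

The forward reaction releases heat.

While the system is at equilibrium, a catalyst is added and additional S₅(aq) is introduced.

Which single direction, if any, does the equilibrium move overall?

A catalyst speeds both forward and reverse rates equally; it changes neither Q nor K — no shift from this change.
Adding S₅ (aq), a product, drives the reaction to the left.
Only the nonzero effect(s) matter; the net shift is to the left.

left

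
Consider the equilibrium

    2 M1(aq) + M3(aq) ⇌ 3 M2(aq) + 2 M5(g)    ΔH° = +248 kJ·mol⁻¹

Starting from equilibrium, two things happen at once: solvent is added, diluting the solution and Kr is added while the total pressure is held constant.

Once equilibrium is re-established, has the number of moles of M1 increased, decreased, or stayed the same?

Dilution scales every aqueous concentration by the same factor. Δn_aq = 3 − 3 = 0, so Q is unchanged — no shift.
Adding inert gas at constant total pressure expands the volume and lowers every reacting partial pressure. With Δn_gas = 2 − 0 = +2, Q moves away from K toward the side with fewer gas moles, so the system shifts toward the side with more gas moles — to the right.
The net shift is to the right. M1 is a reactant, so its amount decreases.

decreases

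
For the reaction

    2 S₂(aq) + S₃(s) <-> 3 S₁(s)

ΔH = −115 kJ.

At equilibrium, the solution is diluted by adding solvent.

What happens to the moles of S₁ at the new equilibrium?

Dilution lowers every aqueous concentration by the same factor. Δn_aq = 0 − 2 = -2, so the system shifts toward the side with more dissolved moles — to the left.
The net shift is to the left. S₁ is a product, so its amount decreases.

decreases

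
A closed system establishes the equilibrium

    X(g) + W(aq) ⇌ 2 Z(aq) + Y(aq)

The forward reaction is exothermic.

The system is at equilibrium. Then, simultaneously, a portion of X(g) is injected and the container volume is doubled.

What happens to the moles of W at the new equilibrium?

cannot be determined

Adding X (g), a reactant, drives the reaction to the right.
Gas moles: reactants 1, products 0 (Δn_gas = -1). Expansion shifts the system toward the side with more moles of gas — to the left.
The two effects oppose each other, so the net shift — and hence the change in W — cannot be determined from the given information.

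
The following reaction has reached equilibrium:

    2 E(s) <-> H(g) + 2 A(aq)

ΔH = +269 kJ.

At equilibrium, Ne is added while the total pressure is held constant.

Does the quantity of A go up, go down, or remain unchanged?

increases

Adding inert gas at constant total pressure expands the volume and lowers every reacting partial pressure. With Δn_gas = 1 − 0 = +1, Q moves away from K toward the side with fewer gas moles, so the system shifts toward the side with more gas moles — to the right.
The net shift is to the right. A is a product, so its amount increases.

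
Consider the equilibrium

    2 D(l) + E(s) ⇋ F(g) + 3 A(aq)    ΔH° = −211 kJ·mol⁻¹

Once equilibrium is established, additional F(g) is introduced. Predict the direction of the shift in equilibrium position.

Adding F (g), a product, drives the reaction to the left.

left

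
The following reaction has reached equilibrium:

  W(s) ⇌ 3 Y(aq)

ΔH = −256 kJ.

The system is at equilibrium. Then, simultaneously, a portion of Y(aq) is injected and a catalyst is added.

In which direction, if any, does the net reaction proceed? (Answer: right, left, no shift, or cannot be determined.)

Adding Y (aq), a product, drives the reaction to the left.
A catalyst speeds both forward and reverse rates equally; it changes neither Q nor K — no shift from this change.
Only the nonzero effect(s) matter; the net shift is to the left.

left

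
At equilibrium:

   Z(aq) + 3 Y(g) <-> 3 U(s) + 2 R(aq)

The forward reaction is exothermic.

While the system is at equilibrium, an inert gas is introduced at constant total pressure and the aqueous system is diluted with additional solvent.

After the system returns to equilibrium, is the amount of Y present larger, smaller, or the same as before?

Adding inert gas at constant total pressure expands the volume and lowers every reacting partial pressure. With Δn_gas = 0 − 3 = -3, Q moves away from K toward the side with fewer gas moles, so the system shifts toward the side with more gas moles — to the left.
Dilution lowers every aqueous concentration by the same factor. Δn_aq = 2 − 1 = +1, so the system shifts toward the side with more dissolved moles — to the right.
The two effects oppose each other, so the net shift — and hence the change in Y — cannot be determined from the given information.

cannot be determined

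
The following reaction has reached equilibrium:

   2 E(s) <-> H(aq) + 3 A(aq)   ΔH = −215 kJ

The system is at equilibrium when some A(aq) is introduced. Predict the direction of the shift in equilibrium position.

left

Adding A (aq), a product, drives the reaction to the left.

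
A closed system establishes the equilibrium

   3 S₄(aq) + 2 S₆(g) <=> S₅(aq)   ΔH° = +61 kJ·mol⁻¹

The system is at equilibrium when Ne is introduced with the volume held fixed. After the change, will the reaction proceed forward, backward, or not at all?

At constant volume, adding an inert gas leaves every reacting species' partial pressure unchanged, so Q is unchanged — no shift from this change.

no shift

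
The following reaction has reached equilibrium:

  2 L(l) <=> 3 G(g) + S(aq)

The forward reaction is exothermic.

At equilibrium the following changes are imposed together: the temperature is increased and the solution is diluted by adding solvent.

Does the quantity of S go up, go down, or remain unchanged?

The forward reaction is exothermic. Raising T favours the endothermic direction — shift to the left.
Dilution lowers every aqueous concentration by the same factor. Δn_aq = 1 − 0 = +1, so the system shifts toward the side with more dissolved moles — to the right.
The two effects oppose each other, so the net shift — and hence the change in S — cannot be determined from the given information.

cannot be determined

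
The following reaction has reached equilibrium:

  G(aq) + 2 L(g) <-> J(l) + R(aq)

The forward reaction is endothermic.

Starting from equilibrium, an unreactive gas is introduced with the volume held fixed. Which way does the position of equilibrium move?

At constant volume, adding an inert gas leaves every reacting species' partial pressure unchanged, so Q is unchanged — no shift from this change.

no shift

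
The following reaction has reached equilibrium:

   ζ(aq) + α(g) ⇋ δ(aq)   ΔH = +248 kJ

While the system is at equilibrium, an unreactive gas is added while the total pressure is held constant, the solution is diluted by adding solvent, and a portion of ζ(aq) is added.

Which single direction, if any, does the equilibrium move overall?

cannot be determined

Adding inert gas at constant total pressure expands the volume and lowers every reacting partial pressure. With Δn_gas = 0 − 1 = -1, Q moves away from K toward the side with fewer gas moles, so the system shifts toward the side with more gas moles — to the left.
Dilution scales every aqueous concentration by the same factor. Δn_aq = 1 − 1 = 0, so Q is unchanged — no shift.
Adding ζ (aq), a reactant, drives the reaction to the right.
The individual effects push in opposite directions; without quantitative information the net direction cannot be determined.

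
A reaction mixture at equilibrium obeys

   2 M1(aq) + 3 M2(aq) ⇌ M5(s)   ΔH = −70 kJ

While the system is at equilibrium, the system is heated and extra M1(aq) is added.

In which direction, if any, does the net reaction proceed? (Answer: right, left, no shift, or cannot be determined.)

cannot be determined

The forward reaction is exothermic. Raising T favours the endothermic direction — shift to the left.
Adding M1 (aq), a reactant, drives the reaction to the right.
The individual effects push in opposite directions; without quantitative information the net direction cannot be determined.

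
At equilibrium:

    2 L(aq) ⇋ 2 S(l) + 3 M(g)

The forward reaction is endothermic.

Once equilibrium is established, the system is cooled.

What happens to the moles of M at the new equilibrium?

The forward reaction is endothermic. Lowering T favours the exothermic direction — shift to the left.
The net shift is to the left. M is a product, so its amount decreases.

decreases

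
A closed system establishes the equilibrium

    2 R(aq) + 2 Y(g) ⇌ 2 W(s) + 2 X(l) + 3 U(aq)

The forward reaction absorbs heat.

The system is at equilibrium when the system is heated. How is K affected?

increases

K depends on temperature via the van 't Hoff relation. The forward reaction is endothermic, so raising T increases K.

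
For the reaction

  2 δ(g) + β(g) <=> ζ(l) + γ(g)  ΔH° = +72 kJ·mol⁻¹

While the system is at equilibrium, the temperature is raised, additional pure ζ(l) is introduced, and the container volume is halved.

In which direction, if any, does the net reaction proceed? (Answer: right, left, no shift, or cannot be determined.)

right

The forward reaction is endothermic. Raising T favours the endothermic direction — shift to the right.
ζ is a pure liquid; its activity is 1 regardless of amount, so Q is unaffected — no shift from this change.
Gas moles: reactants 3, products 1 (Δn_gas = -2). Compression shifts the system toward the side with fewer moles of gas — to the right.
Only the nonzero effect(s) matter; the net shift is to the right.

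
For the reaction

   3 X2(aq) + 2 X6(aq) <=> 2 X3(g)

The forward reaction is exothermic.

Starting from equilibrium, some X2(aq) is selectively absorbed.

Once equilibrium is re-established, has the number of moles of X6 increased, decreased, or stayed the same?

increases

Removing X2 (aq), a reactant, drives the reaction to the left.
The net shift is to the left. X6 is a reactant, so its amount increases.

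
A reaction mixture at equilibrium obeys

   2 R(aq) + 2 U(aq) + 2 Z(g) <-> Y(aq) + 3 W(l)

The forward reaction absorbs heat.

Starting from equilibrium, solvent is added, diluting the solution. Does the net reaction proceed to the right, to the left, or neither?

left

Dilution lowers every aqueous concentration by the same factor. Δn_aq = 1 − 4 = -3, so the system shifts toward the side with more dissolved moles — to the left.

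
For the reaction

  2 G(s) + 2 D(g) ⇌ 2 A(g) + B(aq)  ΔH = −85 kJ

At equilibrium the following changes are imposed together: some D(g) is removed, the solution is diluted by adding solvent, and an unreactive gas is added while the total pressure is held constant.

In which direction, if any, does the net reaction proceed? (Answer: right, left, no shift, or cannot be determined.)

cannot be determined

Removing D (g), a reactant, drives the reaction to the left.
Dilution lowers every aqueous concentration by the same factor. Δn_aq = 1 − 0 = +1, so the system shifts toward the side with more dissolved moles — to the right.
Adding inert gas at constant total pressure expands the volume, scaling every reacting partial pressure by the same factor. Δn_gas = 2 − 2 = 0, so Q is unchanged — no shift.
The individual effects push in opposite directions; without quantitative information the net direction cannot be determined.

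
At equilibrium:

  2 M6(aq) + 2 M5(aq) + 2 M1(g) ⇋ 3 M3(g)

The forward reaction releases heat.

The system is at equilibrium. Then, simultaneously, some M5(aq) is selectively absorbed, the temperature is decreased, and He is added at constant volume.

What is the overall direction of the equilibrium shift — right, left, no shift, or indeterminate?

cannot be determined

Removing M5 (aq), a reactant, drives the reaction to the left.
The forward reaction is exothermic. Lowering T favours the exothermic direction — shift to the right.
At constant volume, adding an inert gas leaves every reacting species' partial pressure unchanged, so Q is unchanged — no shift from this change.
The individual effects push in opposite directions; without quantitative information the net direction cannot be determined.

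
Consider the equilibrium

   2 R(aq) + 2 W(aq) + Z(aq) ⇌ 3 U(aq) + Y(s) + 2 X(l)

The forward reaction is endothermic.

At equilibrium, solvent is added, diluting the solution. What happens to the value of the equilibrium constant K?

unchanged

The equilibrium constant depends only on temperature. This perturbation may move the position of equilibrium, but since T is unchanged, K itself is unchanged.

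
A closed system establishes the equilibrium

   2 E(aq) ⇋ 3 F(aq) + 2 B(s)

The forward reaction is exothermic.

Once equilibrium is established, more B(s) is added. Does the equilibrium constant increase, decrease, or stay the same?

unchanged

The equilibrium constant depends only on temperature. This perturbation changes neither the position of equilibrium nor K.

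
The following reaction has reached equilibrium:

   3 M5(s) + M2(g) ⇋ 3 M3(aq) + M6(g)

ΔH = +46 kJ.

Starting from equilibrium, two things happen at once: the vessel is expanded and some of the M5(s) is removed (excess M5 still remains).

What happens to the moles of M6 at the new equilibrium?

Gas moles: reactants 1, products 1. Δn_gas = 0, so a volume change leaves Q equal to K — no shift from this change.
M5 is a pure solid; its activity is 1 regardless of amount, so Q is unaffected — no shift from this change.
No net shift occurs, so the amount of M6 is unchanged.

unchanged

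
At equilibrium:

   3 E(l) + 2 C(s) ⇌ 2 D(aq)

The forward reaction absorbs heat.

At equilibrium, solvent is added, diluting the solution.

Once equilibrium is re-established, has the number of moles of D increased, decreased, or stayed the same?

Dilution lowers every aqueous concentration by the same factor. Δn_aq = 2 − 0 = +2, so the system shifts toward the side with more dissolved moles — to the right.
The net shift is to the right. D is a product, so its amount increases.

increases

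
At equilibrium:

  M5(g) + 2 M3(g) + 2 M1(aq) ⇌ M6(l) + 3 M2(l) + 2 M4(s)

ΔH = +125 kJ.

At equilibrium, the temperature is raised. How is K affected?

increases

K depends on temperature via the van 't Hoff relation. The forward reaction is endothermic, so raising T increases K.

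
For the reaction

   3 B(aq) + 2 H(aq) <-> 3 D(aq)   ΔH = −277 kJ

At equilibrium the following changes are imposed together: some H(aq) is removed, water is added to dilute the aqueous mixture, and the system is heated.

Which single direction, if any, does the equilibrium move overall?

Removing H (aq), a reactant, drives the reaction to the left.
Dilution lowers every aqueous concentration by the same factor. Δn_aq = 3 − 5 = -2, so the system shifts toward the side with more dissolved moles — to the left.
The forward reaction is exothermic. Raising T favours the endothermic direction — shift to the left.
All effects act in the same direction — net shift to the left.

left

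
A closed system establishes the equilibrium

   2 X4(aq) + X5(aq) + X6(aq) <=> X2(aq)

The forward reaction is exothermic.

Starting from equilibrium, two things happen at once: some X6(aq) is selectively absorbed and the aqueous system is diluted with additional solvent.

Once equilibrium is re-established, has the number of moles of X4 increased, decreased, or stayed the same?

Removing X6 (aq), a reactant, drives the reaction to the left.
Dilution lowers every aqueous concentration by the same factor. Δn_aq = 1 − 4 = -3, so the system shifts toward the side with more dissolved moles — to the left.
The net shift is to the left. X4 is a reactant, so its amount increases.

increases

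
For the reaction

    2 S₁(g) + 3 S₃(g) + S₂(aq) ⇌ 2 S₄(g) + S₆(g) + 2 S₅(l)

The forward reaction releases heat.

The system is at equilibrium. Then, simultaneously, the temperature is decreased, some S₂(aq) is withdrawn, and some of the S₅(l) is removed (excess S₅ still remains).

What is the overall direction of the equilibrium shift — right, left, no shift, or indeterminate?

cannot be determined

The forward reaction is exothermic. Lowering T favours the exothermic direction — shift to the right.
Removing S₂ (aq), a reactant, drives the reaction to the left.
S₅ is a pure liquid; its activity is 1 regardless of amount, so Q is unaffected — no shift from this change.
The individual effects push in opposite directions; without quantitative information the net direction cannot be determined.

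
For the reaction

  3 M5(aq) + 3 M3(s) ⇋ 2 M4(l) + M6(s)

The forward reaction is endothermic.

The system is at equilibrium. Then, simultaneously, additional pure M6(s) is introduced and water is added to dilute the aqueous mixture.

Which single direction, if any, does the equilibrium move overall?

left

M6 is a pure solid; its activity is 1 regardless of amount, so Q is unaffected — no shift from this change.
Dilution lowers every aqueous concentration by the same factor. Δn_aq = 0 − 3 = -3, so the system shifts toward the side with more dissolved moles — to the left.
Only the nonzero effect(s) matter; the net shift is to the left.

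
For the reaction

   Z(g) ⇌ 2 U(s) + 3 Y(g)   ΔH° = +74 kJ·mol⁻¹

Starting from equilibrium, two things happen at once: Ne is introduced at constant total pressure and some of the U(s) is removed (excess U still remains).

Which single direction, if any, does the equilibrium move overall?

Adding inert gas at constant total pressure expands the volume and lowers every reacting partial pressure. With Δn_gas = 3 − 1 = +2, Q moves away from K toward the side with fewer gas moles, so the system shifts toward the side with more gas moles — to the right.
U is a pure solid; its activity is 1 regardless of amount, so Q is unaffected — no shift from this change.
Only the nonzero effect(s) matter; the net shift is to the right.

right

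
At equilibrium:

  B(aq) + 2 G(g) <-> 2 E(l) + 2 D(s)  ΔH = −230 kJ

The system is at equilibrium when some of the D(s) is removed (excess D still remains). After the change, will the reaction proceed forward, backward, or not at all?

no shift

D is a pure solid; its activity is 1 regardless of amount, so Q is unaffected — no shift from this change.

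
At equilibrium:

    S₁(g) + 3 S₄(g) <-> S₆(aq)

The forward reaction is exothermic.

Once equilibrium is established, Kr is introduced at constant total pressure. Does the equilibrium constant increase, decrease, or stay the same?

The equilibrium constant depends only on temperature. This perturbation may move the position of equilibrium, but since T is unchanged, K itself is unchanged.

unchanged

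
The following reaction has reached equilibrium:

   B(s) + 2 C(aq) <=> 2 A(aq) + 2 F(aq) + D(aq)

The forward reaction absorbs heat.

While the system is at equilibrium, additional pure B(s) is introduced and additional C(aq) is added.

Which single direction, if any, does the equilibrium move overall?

B is a pure solid; its activity is 1 regardless of amount, so Q is unaffected — no shift from this change.
Adding C (aq), a reactant, drives the reaction to the right.
Only the nonzero effect(s) matter; the net shift is to the right.

right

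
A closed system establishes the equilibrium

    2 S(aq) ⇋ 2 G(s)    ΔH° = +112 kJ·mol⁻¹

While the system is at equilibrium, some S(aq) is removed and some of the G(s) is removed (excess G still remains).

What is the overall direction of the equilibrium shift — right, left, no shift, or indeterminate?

left

Removing S (aq), a reactant, drives the reaction to the left.
G is a pure solid; its activity is 1 regardless of amount, so Q is unaffected — no shift from this change.
Only the nonzero effect(s) matter; the net shift is to the left.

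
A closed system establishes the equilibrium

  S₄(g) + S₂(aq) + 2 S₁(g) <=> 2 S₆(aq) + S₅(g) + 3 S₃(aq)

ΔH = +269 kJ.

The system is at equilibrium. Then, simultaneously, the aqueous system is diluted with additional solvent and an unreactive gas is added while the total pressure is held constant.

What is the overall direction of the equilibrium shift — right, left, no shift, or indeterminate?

Dilution lowers every aqueous concentration by the same factor. Δn_aq = 5 − 1 = +4, so the system shifts toward the side with more dissolved moles — to the right.
Adding inert gas at constant total pressure expands the volume and lowers every reacting partial pressure. With Δn_gas = 1 − 3 = -2, Q moves away from K toward the side with fewer gas moles, so the system shifts toward the side with more gas moles — to the left.
The individual effects push in opposite directions; without quantitative information the net direction cannot be determined.

cannot be determined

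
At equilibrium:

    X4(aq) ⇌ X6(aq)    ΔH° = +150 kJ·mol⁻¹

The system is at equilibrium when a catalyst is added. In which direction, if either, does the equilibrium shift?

no shift

A catalyst speeds both forward and reverse rates equally; it changes neither Q nor K — no shift from this change.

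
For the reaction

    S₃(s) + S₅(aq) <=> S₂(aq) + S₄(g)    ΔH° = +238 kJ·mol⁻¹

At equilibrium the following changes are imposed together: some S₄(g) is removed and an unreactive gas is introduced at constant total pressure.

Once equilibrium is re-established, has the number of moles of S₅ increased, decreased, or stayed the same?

decreases

Removing S₄ (g), a product, drives the reaction to the right.
Adding inert gas at constant total pressure expands the volume and lowers every reacting partial pressure. With Δn_gas = 1 − 0 = +1, Q moves away from K toward the side with fewer gas moles, so the system shifts toward the side with more gas moles — to the right.
The net shift is to the right. S₅ is a reactant, so its amount decreases.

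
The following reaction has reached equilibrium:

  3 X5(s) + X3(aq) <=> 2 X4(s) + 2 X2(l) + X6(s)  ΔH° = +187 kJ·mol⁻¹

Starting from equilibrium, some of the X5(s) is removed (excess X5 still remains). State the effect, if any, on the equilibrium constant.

The equilibrium constant depends only on temperature. This perturbation changes neither the position of equilibrium nor K.

unchanged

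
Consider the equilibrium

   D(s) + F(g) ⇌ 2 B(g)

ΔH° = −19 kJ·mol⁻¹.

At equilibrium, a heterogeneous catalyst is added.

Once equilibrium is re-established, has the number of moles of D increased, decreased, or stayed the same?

A catalyst speeds both forward and reverse rates equally; it changes neither Q nor K — no shift from this change.
No net shift occurs, so the amount of D is unchanged.

unchanged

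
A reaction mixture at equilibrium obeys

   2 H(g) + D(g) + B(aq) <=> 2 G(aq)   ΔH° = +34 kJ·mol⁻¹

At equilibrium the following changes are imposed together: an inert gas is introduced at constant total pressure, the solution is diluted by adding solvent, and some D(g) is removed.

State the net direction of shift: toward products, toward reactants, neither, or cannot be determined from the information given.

Adding inert gas at constant total pressure expands the volume and lowers every reacting partial pressure. With Δn_gas = 0 − 3 = -3, Q moves away from K toward the side with fewer gas moles, so the system shifts toward the side with more gas moles — to the left.
Dilution lowers every aqueous concentration by the same factor. Δn_aq = 2 − 1 = +1, so the system shifts toward the side with more dissolved moles — to the right.
Removing D (g), a reactant, drives the reaction to the left.
The individual effects push in opposite directions; without quantitative information the net direction cannot be determined.

cannot be determined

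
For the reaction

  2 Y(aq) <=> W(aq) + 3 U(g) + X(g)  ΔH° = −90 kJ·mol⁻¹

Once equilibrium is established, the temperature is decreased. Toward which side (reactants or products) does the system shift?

right

The forward reaction is exothermic. Lowering T favours the exothermic direction — shift to the right.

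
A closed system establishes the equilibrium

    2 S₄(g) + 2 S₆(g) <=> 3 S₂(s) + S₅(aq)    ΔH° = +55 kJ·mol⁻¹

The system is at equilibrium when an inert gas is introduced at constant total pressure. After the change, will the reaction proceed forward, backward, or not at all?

left

Adding inert gas at constant total pressure expands the volume and lowers every reacting partial pressure. With Δn_gas = 0 − 4 = -4, Q moves away from K toward the side with fewer gas moles, so the system shifts toward the side with more gas moles — to the left.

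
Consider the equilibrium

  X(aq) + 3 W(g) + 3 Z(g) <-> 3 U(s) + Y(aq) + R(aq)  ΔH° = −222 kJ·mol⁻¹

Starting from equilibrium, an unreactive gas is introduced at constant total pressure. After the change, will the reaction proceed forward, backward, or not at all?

left

Adding inert gas at constant total pressure expands the volume and lowers every reacting partial pressure. With Δn_gas = 0 − 6 = -6, Q moves away from K toward the side with fewer gas moles, so the system shifts toward the side with more gas moles — to the left.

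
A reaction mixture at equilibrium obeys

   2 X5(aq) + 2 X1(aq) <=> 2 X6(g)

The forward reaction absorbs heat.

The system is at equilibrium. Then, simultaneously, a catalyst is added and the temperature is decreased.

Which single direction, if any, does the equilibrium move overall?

A catalyst speeds both forward and reverse rates equally; it changes neither Q nor K — no shift from this change.
The forward reaction is endothermic. Lowering T favours the exothermic direction — shift to the left.
Only the nonzero effect(s) matter; the net shift is to the left.

left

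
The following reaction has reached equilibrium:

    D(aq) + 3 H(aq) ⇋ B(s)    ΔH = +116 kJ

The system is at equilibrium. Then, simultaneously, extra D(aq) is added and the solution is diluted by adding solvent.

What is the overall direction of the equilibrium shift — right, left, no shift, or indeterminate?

Adding D (aq), a reactant, drives the reaction to the right.
Dilution lowers every aqueous concentration by the same factor. Δn_aq = 0 − 4 = -4, so the system shifts toward the side with more dissolved moles — to the left.
The individual effects push in opposite directions; without quantitative information the net direction cannot be determined.

cannot be determined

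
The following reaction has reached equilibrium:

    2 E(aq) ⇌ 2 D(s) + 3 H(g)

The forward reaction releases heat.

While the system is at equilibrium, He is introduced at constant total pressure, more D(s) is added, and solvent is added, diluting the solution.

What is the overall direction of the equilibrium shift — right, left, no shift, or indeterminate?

Adding inert gas at constant total pressure expands the volume and lowers every reacting partial pressure. With Δn_gas = 3 − 0 = +3, Q moves away from K toward the side with fewer gas moles, so the system shifts toward the side with more gas moles — to the right.
D is a pure solid; its activity is 1 regardless of amount, so Q is unaffected — no shift from this change.
Dilution lowers every aqueous concentration by the same factor. Δn_aq = 0 − 2 = -2, so the system shifts toward the side with more dissolved moles — to the left.
The individual effects push in opposite directions; without quantitative information the net direction cannot be determined.

cannot be determined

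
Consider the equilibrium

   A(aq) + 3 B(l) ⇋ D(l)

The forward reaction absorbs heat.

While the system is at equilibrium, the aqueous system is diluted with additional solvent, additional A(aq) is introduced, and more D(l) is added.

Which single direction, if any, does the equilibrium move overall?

Dilution lowers every aqueous concentration by the same factor. Δn_aq = 0 − 1 = -1, so the system shifts toward the side with more dissolved moles — to the left.
Adding A (aq), a reactant, drives the reaction to the right.
D is a pure liquid; its activity is 1 regardless of amount, so Q is unaffected — no shift from this change.
The individual effects push in opposite directions; without quantitative information the net direction cannot be determined.

cannot be determined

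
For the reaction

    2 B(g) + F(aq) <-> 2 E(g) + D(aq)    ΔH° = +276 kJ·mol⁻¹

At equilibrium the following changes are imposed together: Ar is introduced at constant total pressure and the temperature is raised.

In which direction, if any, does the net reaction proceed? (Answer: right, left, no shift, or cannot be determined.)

right

Adding inert gas at constant total pressure expands the volume, scaling every reacting partial pressure by the same factor. Δn_gas = 2 − 2 = 0, so Q is unchanged — no shift.
The forward reaction is endothermic. Raising T favours the endothermic direction — shift to the right.
Only the nonzero effect(s) matter; the net shift is to the right.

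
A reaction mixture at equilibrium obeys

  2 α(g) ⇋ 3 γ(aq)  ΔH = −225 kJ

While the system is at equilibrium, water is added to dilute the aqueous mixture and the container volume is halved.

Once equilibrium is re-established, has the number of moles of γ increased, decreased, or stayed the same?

increases

Dilution lowers every aqueous concentration by the same factor. Δn_aq = 3 − 0 = +3, so the system shifts toward the side with more dissolved moles — to the right.
Gas moles: reactants 2, products 0 (Δn_gas = -2). Compression shifts the system toward the side with fewer moles of gas — to the right.
The net shift is to the right. γ is a product, so its amount increases.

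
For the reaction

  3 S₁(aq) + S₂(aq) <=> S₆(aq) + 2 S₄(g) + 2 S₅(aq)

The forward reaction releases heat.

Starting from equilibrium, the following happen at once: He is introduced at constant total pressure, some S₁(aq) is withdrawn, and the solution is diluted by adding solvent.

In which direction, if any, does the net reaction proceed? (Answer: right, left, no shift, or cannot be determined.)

cannot be determined

Adding inert gas at constant total pressure expands the volume and lowers every reacting partial pressure. With Δn_gas = 2 − 0 = +2, Q moves away from K toward the side with fewer gas moles, so the system shifts toward the side with more gas moles — to the right.
Removing S₁ (aq), a reactant, drives the reaction to the left.
Dilution lowers every aqueous concentration by the same factor. Δn_aq = 3 − 4 = -1, so the system shifts toward the side with more dissolved moles — to the left.
The individual effects push in opposite directions; without quantitative information the net direction cannot be determined.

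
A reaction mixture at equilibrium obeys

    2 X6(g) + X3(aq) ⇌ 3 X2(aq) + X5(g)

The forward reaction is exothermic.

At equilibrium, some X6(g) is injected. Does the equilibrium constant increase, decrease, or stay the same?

The equilibrium constant depends only on temperature. This perturbation may move the position of equilibrium, but since T is unchanged, K itself is unchanged.

unchanged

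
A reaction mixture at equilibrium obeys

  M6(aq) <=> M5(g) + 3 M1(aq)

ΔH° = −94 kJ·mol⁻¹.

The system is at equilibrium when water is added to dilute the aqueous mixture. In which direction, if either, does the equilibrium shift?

Dilution lowers every aqueous concentration by the same factor. Δn_aq = 3 − 1 = +2, so the system shifts toward the side with more dissolved moles — to the right.

right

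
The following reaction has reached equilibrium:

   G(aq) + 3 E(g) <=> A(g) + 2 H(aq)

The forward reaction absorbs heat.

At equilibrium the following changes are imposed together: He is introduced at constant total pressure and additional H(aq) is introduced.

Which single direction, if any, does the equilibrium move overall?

Adding inert gas at constant total pressure expands the volume and lowers every reacting partial pressure. With Δn_gas = 1 − 3 = -2, Q moves away from K toward the side with fewer gas moles, so the system shifts toward the side with more gas moles — to the left.
Adding H (aq), a product, drives the reaction to the left.
All effects act in the same direction — net shift to the left.

left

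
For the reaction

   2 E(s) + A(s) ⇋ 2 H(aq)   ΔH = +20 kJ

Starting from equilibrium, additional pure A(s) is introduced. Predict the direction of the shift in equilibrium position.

no shift

A is a pure solid; its activity is 1 regardless of amount, so Q is unaffected — no shift from this change.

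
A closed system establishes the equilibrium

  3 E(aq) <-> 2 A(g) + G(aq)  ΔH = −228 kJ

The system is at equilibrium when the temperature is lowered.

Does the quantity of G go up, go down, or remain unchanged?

increases

The forward reaction is exothermic. Lowering T favours the exothermic direction — shift to the right.
The net shift is to the right. G is a product, so its amount increases.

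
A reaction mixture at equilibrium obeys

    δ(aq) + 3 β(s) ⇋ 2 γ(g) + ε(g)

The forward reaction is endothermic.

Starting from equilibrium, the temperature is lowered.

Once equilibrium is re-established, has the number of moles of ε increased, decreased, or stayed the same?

decreases

The forward reaction is endothermic. Lowering T favours the exothermic direction — shift to the left.
The net shift is to the left. ε is a product, so its amount decreases.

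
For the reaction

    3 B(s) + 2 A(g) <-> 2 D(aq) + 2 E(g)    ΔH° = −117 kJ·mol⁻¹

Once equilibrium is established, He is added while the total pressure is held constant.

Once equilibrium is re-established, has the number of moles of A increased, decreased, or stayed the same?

Adding inert gas at constant total pressure expands the volume, scaling every reacting partial pressure by the same factor. Δn_gas = 2 − 2 = 0, so Q is unchanged — no shift.
No net shift occurs, so the amount of A is unchanged.

unchanged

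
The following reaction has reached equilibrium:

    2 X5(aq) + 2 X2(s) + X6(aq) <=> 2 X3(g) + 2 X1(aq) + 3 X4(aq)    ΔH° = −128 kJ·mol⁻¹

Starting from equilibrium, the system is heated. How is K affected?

K depends on temperature via the van 't Hoff relation. The forward reaction is exothermic, so raising T decreases K.

decreases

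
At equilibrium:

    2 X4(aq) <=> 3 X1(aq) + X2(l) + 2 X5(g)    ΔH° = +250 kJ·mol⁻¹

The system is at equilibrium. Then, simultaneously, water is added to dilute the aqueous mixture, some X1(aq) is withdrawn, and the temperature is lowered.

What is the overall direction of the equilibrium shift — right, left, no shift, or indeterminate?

cannot be determined

Dilution lowers every aqueous concentration by the same factor. Δn_aq = 3 − 2 = +1, so the system shifts toward the side with more dissolved moles — to the right.
Removing X1 (aq), a product, drives the reaction to the right.
The forward reaction is endothermic. Lowering T favours the exothermic direction — shift to the left.
The individual effects push in opposite directions; without quantitative information the net direction cannot be determined.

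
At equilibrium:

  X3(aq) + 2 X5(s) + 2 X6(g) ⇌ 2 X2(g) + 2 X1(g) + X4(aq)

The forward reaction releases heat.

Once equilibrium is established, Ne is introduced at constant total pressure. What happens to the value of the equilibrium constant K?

The equilibrium constant depends only on temperature. This perturbation may move the position of equilibrium, but since T is unchanged, K itself is unchanged.

unchanged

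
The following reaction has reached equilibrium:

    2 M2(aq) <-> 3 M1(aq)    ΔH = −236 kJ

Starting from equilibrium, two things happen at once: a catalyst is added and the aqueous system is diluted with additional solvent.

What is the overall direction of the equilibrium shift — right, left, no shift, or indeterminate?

right

A catalyst speeds both forward and reverse rates equally; it changes neither Q nor K — no shift from this change.
Dilution lowers every aqueous concentration by the same factor. Δn_aq = 3 − 2 = +1, so the system shifts toward the side with more dissolved moles — to the right.
Only the nonzero effect(s) matter; the net shift is to the right.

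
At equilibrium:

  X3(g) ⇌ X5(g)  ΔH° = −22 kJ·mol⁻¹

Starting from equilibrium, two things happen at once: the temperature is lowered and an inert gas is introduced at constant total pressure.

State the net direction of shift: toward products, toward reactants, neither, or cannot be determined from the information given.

The forward reaction is exothermic. Lowering T favours the exothermic direction — shift to the right.
Adding inert gas at constant total pressure expands the volume, scaling every reacting partial pressure by the same factor. Δn_gas = 1 − 1 = 0, so Q is unchanged — no shift.
Only the nonzero effect(s) matter; the net shift is to the right.

right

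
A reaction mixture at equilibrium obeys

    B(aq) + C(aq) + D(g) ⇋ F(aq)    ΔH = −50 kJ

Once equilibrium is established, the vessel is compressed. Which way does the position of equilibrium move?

right

Gas moles: reactants 1, products 0 (Δn_gas = -1). Compression shifts the system toward the side with fewer moles of gas — to the right.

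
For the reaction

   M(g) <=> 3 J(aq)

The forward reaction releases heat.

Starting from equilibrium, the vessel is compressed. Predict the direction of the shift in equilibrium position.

Gas moles: reactants 1, products 0 (Δn_gas = -1). Compression shifts the system toward the side with fewer moles of gas — to the right.

right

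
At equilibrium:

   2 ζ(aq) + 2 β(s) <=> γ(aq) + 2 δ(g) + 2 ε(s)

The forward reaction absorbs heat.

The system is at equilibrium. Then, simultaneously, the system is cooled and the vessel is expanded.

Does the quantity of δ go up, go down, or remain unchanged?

cannot be determined

The forward reaction is endothermic. Lowering T favours the exothermic direction — shift to the left.
Gas moles: reactants 0, products 2 (Δn_gas = +2). Expansion shifts the system toward the side with more moles of gas — to the right.
The two effects oppose each other, so the net shift — and hence the change in δ — cannot be determined from the given information.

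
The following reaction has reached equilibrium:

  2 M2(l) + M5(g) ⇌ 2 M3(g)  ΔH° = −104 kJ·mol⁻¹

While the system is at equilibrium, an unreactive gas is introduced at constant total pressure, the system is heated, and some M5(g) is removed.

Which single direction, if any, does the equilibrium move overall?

cannot be determined

Adding inert gas at constant total pressure expands the volume and lowers every reacting partial pressure. With Δn_gas = 2 − 1 = +1, Q moves away from K toward the side with fewer gas moles, so the system shifts toward the side with more gas moles — to the right.
The forward reaction is exothermic. Raising T favours the endothermic direction — shift to the left.
Removing M5 (g), a reactant, drives the reaction to the left.
The individual effects push in opposite directions; without quantitative information the net direction cannot be determined.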